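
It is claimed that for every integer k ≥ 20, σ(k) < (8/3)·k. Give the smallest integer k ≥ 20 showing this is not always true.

k = 60

A counterexample is any integer k ≥ 20 such that the claim fails; we check each in order.
For k = 20, 21, 22, 23, …, 57, 58, 59 the conclusion holds.
k = 60: σ(60) = 168; 168 ≥ 160.
Hence k = 60 is a counterexample.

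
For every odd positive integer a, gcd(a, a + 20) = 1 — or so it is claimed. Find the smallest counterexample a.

For a = 1, 3 the conclusion holds.
a = 5: gcd(5, 25) = 5.

a = 5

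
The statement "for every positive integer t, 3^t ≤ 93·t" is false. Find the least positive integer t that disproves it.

t = 6

For t = 1, 2, 3, 4, 5 the conclusion holds.
t = 6: 3^t = 729 and 93·t = 558, so 729 > 558.
So t = 6 is the smallest counterexample.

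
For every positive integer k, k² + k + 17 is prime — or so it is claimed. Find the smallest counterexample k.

k = 16

The first 15 eligible values, up to k = 15, all satisfy the conclusion.
k = 16: k² + k + 17 = 289 = 17 × 17, composite.
Hence k = 16 is a counterexample.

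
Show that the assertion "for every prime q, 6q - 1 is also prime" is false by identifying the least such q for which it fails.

q = 11

We need the least prime q for which 6q - 1 is not prime.
q = 2: 6q - 1 = 11, prime.
q = 3: 6q - 1 = 17, prime.
q = 5: 6q - 1 = 29, prime.
q = 7: 6q - 1 = 41, prime.
q = 11: 6q - 1 = 65 = 5 × 13, not prime.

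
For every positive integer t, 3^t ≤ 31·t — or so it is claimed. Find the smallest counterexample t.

We need the least positive integer t for which 3^t > 31·t.
The first 4 eligible values, up to t = 4, all satisfy the conclusion.
t = 5: 3^t = 243 and 31·t = 155, so 243 > 155.

t = 5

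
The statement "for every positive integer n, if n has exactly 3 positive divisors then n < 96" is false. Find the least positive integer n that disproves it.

n = 121

We need the least positive integer n for which n has exactly 3 positive divisors but the claim fails.
n = 4: τ(4) = 3; 4 < 96.
n = 9: τ(9) = 3; 9 < 96.
n = 25: τ(25) = 3; 25 < 96.
n = 49: τ(49) = 3; 49 < 96.
n = 121: τ(121) = 3; 121 ≥ 96.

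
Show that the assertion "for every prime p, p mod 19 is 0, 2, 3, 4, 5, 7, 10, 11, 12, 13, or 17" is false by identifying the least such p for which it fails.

p = 37

A counterexample is any prime p such that the claim fails; we check each in order.
For p = 2, 3, 5, 7, …, 23, 29, 31 the conclusion holds.
p = 37: 37 mod 19 = 18 — not in {0, 2, 3, 4, 5, 7, 10, 11, 12, 13, 17}.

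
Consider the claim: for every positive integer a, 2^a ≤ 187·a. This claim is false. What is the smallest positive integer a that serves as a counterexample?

We need the least positive integer a for which 2^a > 187·a.
For a = 1, 2, 3, 4, …, 9, 10, 11 the conclusion holds.
a = 12: 2^a = 4096 and 187·a = 2244, so 4096 > 2244.
Thus a = 12 disproves the claim, and no smaller a works.

a = 12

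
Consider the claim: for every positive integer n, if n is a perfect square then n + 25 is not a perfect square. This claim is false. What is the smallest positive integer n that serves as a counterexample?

n = 144

We need the least positive integer n for which n is a perfect square but n + 25 is a perfect square.
For n = 1, 4, 9, 16, …, 81, 100, 121 the conclusion holds.
n = 144: 144 = 12² and 144 + 25 = 169 = 13².
Thus n = 144 disproves the claim, and no smaller n works.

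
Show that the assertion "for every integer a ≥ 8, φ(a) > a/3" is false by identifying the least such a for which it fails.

A counterexample is any integer a ≥ 8 such that the claim fails; we check each in order.
a = 8: φ(8) = 4 and 8/3 = 8/3, so φ(8) > 8/3.
a = 9: φ(9) = 6 and 9/3 = 3, so φ(9) > 9/3.
a = 10: φ(10) = 4 and 10/3 = 10/3, so φ(10) > 10/3.
a = 11: φ(11) = 10 and 11/3 = 11/3, so φ(11) > 11/3.
a = 12: φ(12) = 4 and 12/3 = 4, so φ(12) ≤ 12/3.

a = 12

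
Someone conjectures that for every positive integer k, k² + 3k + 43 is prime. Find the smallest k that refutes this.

k = 39

The first 38 eligible values, up to k = 38, all satisfy the conclusion.
k = 39: k² + 3k + 43 = 1681 = 41 × 41, composite.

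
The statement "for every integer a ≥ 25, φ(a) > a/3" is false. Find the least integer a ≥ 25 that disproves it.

a = 30

For a = 25, 26, 27, 28, 29 the conclusion holds.
a = 30: φ(30) = 8 and 30/3 = 10, so φ(30) ≤ 30/3.
So a = 30 is the smallest counterexample.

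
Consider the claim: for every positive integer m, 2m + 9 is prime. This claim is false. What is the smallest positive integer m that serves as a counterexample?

m = 3

We need the least positive integer m for which 2m + 9 is not prime.
For m = 1, 2 the conclusion holds.
m = 3: 2m + 9 = 15 = 3 × 5, composite.
So m = 3 is the smallest counterexample.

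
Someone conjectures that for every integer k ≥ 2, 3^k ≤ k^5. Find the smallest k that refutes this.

A counterexample is any integer k ≥ 2 such that 3^k > k^5; we check each in order.
For k = 2, 3, 4, 5, 6, 7, 8, 9, 10 the conclusion holds.
k = 11: 3^k = 177147 and k^5 = 161051, so 177147 > 161051.
So k = 11 is the smallest counterexample.

k = 11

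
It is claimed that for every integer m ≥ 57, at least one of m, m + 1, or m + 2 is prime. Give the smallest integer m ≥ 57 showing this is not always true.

m = 62

A counterexample is any integer m ≥ 57 such that m, m + 1, m + 2 are all composite; we check each in order.
The first 5 eligible values, up to m = 61, all satisfy the conclusion.
m = 62: 62 = 2 × 31; 63 = 3 × 21; 64 = 2 × 32 — all composite.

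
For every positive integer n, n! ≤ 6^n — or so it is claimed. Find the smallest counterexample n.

n = 14

The first 13 eligible values, up to n = 13, all satisfy the conclusion.
n = 14: n! = 87178291200 and 6^n = 78364164096, so 87178291200 > 78364164096.
So n = 14 is the smallest counterexample.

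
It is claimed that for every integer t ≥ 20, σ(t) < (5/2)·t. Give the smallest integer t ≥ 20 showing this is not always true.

t = 24

Check each integer t ≥ 20 in order until the claim fails.
The first 4 eligible values, up to t = 23, all satisfy the conclusion.
t = 24: σ(24) = 60; 60 ≥ 60.
Hence t = 24 is a counterexample.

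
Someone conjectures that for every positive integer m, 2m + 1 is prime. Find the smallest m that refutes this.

Check each positive integer m in order until 2m + 1 is not prime.
For m = 1, 2, 3 the conclusion holds.
m = 4: 2m + 1 = 9 = 3 × 3, composite.

m = 4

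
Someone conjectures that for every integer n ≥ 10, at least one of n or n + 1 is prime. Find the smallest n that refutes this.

n = 14

A counterexample is any integer n ≥ 10 such that n, n + 1 are both composite; we check each in order.
For n = 10, 11, 12, 13 the conclusion holds.
n = 14: 14 = 2 × 7; 15 = 3 × 5 — both composite.
Hence n = 14 is a counterexample.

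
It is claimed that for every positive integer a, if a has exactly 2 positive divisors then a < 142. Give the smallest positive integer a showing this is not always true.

a = 149

A counterexample is any positive integer a such that a has exactly 2 positive divisors but the claim fails; we check each in order.
The first 34 eligible values, up to a = 139, all satisfy the conclusion.
a = 149: τ(149) = 2; 149 ≥ 142.
Hence a = 149 is a counterexample.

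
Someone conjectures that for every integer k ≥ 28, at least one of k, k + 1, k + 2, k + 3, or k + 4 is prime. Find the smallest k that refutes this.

k = 32

Check each integer k ≥ 28 in order until k, k + 1, k + 2, k + 3, k + 4 are all composite.
The first 4 eligible values, up to k = 31, all satisfy the conclusion.
k = 32: 32 = 2 × 16; 33 = 3 × 11; 34 = 2 × 17; 35 = 5 × 7; 36 = 2 × 18 — all composite.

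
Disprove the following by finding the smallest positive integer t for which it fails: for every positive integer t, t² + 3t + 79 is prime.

We need the least positive integer t for which t² + 3t + 79 is not prime.
t = 1: t² + 3t + 79 = 83, prime.
t = 2: t² + 3t + 79 = 89, prime.
t = 3: t² + 3t + 79 = 97, prime.
t = 4: t² + 3t + 79 = 107, prime.
t = 5: t² + 3t + 79 = 119 = 7 × 17, composite.

t = 5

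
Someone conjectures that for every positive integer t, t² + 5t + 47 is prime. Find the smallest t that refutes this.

t = 38

We need the least positive integer t for which t² + 5t + 47 is not prime.
The first 37 eligible values, up to t = 37, all satisfy the conclusion.
t = 38: t² + 5t + 47 = 1681 = 41 × 41, composite.
Thus t = 38 disproves the claim, and no smaller t works.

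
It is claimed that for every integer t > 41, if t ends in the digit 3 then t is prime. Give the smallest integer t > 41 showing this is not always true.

Check each integer t > 41 in order until t ends in the digit 3 but t is not prime.
t = 43: 43 ends in 3 and is prime.
t = 53: 53 ends in 3 and is prime.
t = 63: 63 ends in 3; 63 = 3 × 21, composite.

t = 63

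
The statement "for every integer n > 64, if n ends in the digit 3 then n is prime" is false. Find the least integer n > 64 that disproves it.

n = 93

Check each integer n > 64 in order until n ends in the digit 3 but n is not prime.
For n = 73, 83 the conclusion holds.
n = 93: 93 ends in 3; 93 = 3 × 31, composite.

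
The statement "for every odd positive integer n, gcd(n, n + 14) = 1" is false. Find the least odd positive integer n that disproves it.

n = 7

n = 1: gcd(1, 15) = 1.
n = 3: gcd(3, 17) = 1.
n = 5: gcd(5, 19) = 1.
n = 7: gcd(7, 21) = 7.
Thus n = 7 disproves the claim, and no smaller n works.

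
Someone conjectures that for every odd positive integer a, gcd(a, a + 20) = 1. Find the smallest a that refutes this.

A counterexample is any odd positive integer a such that gcd(a, a + 20) > 1; we check each in order.
a = 1: gcd(1, 21) = 1.
a = 3: gcd(3, 23) = 1.
a = 5: gcd(5, 25) = 5.

a = 5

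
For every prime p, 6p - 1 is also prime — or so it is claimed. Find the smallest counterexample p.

Check each prime p in order until 6p - 1 is not prime.
p = 2: 6p - 1 = 11, prime.
p = 3: 6p - 1 = 17, prime.
p = 5: 6p - 1 = 29, prime.
p = 7: 6p - 1 = 41, prime.
p = 11: 6p - 1 = 65 = 5 × 13, not prime.

p = 11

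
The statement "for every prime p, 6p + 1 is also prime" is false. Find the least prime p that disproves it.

p = 19

Check each prime p in order until 6p + 1 is not prime.
The first 7 eligible values, up to p = 17, all satisfy the conclusion.
p = 19: 6p + 1 = 115 = 5 × 23, not prime.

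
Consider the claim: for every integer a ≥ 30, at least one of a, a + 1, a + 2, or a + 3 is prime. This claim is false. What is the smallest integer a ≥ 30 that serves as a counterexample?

Check each integer a ≥ 30 in order until a, a + 1, a + 2, a + 3 are all composite.
a = 30: 31 is prime.
a = 31: 31 is prime.
a = 32: 32 = 2 × 16; 33 = 3 × 11; 34 = 2 × 17; 35 = 5 × 7 — all composite.

a = 32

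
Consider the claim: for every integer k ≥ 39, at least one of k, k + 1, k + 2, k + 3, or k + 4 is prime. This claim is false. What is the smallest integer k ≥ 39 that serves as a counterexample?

We need the least integer k ≥ 39 for which k, k + 1, k + 2, k + 3, k + 4 are all composite.
The first 9 eligible values, up to k = 47, all satisfy the conclusion.
k = 48: 48 = 2 × 24; 49 = 7 × 7; 50 = 2 × 25; 51 = 3 × 17; 52 = 2 × 26 — all composite.

k = 48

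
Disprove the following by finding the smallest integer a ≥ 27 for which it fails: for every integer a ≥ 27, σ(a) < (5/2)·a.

A counterexample is any integer a ≥ 27 such that the claim fails; we check each in order.
For a = 27, 28, 29, 30, 31, 32, 33, 34, 35 the conclusion holds.
a = 36: σ(36) = 91; 91 ≥ 90.

a = 36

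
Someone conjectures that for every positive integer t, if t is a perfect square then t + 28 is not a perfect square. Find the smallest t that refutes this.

t = 36

For t = 1, 4, 9, 16, 25 the conclusion holds.
t = 36: 36 = 6² and 36 + 28 = 64 = 8².
So t = 36 is the smallest counterexample.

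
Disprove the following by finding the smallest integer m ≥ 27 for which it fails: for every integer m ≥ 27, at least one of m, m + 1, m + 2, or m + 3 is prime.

The first 5 eligible values, up to m = 31, all satisfy the conclusion.
m = 32: 32 = 2 × 16; 33 = 3 × 11; 34 = 2 × 17; 35 = 5 × 7 — all composite.
So m = 32 is the smallest counterexample.

m = 32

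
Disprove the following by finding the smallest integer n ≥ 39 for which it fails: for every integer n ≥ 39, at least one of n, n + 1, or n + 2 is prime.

n = 44

Check each integer n ≥ 39 in order until n, n + 1, n + 2 are all composite.
For n = 39, 40, 41, 42, 43 the conclusion holds.
n = 44: 44 = 2 × 22; 45 = 3 × 15; 46 = 2 × 23 — all composite.
Hence n = 44 is a counterexample.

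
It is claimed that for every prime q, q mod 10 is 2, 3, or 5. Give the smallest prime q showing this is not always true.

Check each prime q in order until the claim fails.
q = 2: 2 mod 10 = 2.
q = 3: 3 mod 10 = 3.
q = 5: 5 mod 10 = 5.
q = 7: 7 mod 10 = 7 — not in {2, 3, 5}.
Thus q = 7 disproves the claim, and no smaller q works.

q = 7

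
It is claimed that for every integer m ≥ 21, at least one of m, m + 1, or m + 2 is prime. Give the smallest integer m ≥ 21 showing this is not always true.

For m = 21, 22, 23 the conclusion holds.
m = 24: 24 = 2 × 12; 25 = 5 × 5; 26 = 2 × 13 — all composite.
Thus m = 24 disproves the claim, and no smaller m works.

m = 24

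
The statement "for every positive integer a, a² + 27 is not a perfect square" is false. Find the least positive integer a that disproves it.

a = 1: 1² + 27 = 28, not a perfect square.
a = 2: 2² + 27 = 31, not a perfect square.
a = 3: 3² + 27 = 36 = 6², a perfect square.
So a = 3 is the smallest counterexample.

a = 3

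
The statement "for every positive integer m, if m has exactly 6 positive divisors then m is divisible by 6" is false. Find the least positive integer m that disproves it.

m = 20

Check each positive integer m in order until m has exactly 6 positive divisors but m is not divisible by 6.
m = 12: τ(12) = 6; 12 mod 6 = 0.
m = 18: τ(18) = 6; 18 mod 6 = 0.
m = 20: τ(20) = 6; 20 mod 6 = 2.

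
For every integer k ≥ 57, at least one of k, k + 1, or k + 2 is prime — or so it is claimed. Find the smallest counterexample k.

Check each integer k ≥ 57 in order until k, k + 1, k + 2 are all composite.
The first 5 eligible values, up to k = 61, all satisfy the conclusion.
k = 62: 62 = 2 × 31; 63 = 3 × 21; 64 = 2 × 32 — all composite.
So k = 62 is the smallest counterexample.

k = 62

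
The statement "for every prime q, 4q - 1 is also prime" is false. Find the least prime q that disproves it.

For q = 2, 3, 5 the conclusion holds.
q = 7: 4q - 1 = 27 = 3 × 9, not prime.
Thus q = 7 disproves the claim, and no smaller q works.

q = 7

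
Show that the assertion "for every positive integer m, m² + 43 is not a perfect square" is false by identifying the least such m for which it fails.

m = 21

We need the least positive integer m for which m² + 43 is a perfect square.
The first 20 eligible values, up to m = 20, all satisfy the conclusion.
m = 21: 21² + 43 = 484 = 22², a perfect square.
Thus m = 21 disproves the claim, and no smaller m works.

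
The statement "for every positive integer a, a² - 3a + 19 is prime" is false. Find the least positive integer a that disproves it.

We need the least positive integer a for which a² - 3a + 19 is not prime.
For a = 1, 2, 3, 4, …, 15, 16, 17 the conclusion holds.
a = 18: a² - 3a + 19 = 289 = 17 × 17, composite.

a = 18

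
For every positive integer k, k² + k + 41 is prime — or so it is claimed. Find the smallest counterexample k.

Check each positive integer k in order until k² + k + 41 is not prime.
For k = 1, 2, 3, 4, …, 37, 38, 39 the conclusion holds.
k = 40: k² + k + 41 = 1681 = 41 × 41, composite.
Hence k = 40 is a counterexample.

k = 40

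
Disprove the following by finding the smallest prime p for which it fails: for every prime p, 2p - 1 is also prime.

Check each prime p in order until 2p - 1 is not prime.
For p = 2, 3 the conclusion holds.
p = 5: 2p - 1 = 9 = 3 × 3, not prime.
Hence p = 5 is a counterexample.

p = 5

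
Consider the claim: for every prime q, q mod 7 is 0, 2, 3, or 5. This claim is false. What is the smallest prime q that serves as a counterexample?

Check each prime q in order until the claim fails.
For q = 2, 3, 5, 7 the conclusion holds.
q = 11: 11 mod 7 = 4 — not in {0, 2, 3, 5}.
Thus q = 11 disproves the claim, and no smaller q works.

q = 11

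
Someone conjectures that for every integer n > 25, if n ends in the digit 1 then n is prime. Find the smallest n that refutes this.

We need the least integer n > 25 for which n ends in the digit 1 but n is not prime.
n = 31: 31 ends in 1 and is prime.
n = 41: 41 ends in 1 and is prime.
n = 51: 51 ends in 1; 51 = 3 × 17, composite.

n = 51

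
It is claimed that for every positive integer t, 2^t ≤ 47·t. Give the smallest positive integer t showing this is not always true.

A counterexample is any positive integer t such that 2^t > 47·t; we check each in order.
t = 1: 2^t = 2 and 47·t = 47, so 2 ≤ 47.
t = 2: 2^t = 4 and 47·t = 94, so 4 ≤ 94.
t = 3: 2^t = 8 and 47·t = 141, so 8 ≤ 141.
t = 4: 2^t = 16 and 47·t = 188, so 16 ≤ 188.
t = 5: 2^t = 32 and 47·t = 235, so 32 ≤ 235.
t = 6: 2^t = 64 and 47·t = 282, so 64 ≤ 282.
t = 7: 2^t = 128 and 47·t = 329, so 128 ≤ 329.
t = 8: 2^t = 256 and 47·t = 376, so 256 ≤ 376.
t = 9: 2^t = 512 and 47·t = 423, so 512 > 423.
So t = 9 is the smallest counterexample.

t = 9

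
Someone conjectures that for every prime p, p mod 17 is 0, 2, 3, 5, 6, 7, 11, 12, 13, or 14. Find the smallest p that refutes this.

Check each prime p in order until the claim fails.
For p = 2, 3, 5, 7, …, 31, 37, 41 the conclusion holds.
p = 43: 43 mod 17 = 9 — not in {0, 2, 3, 5, 6, 7, 11, 12, 13, 14}.

p = 43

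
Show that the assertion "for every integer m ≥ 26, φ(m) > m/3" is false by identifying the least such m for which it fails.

For m = 26, 27, 28, 29 the conclusion holds.
m = 30: φ(30) = 8 and 30/3 = 10, so φ(30) ≤ 30/3.
Hence m = 30 is a counterexample.

m = 30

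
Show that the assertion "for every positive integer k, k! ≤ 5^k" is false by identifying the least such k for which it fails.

Check each positive integer k in order until k! > 5^k.
For k = 1, 2, 3, 4, …, 9, 10, 11 the conclusion holds.
k = 12: k! = 479001600 and 5^k = 244140625, so 479001600 > 244140625.

k = 12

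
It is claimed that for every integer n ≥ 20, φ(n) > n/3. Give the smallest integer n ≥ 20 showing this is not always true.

We need the least integer n ≥ 20 for which the claim fails.
n = 20: φ(20) = 8 and 20/3 = 20/3, so φ(20) > 20/3.
n = 21: φ(21) = 12 and 21/3 = 7, so φ(21) > 21/3.
n = 22: φ(22) = 10 and 22/3 = 22/3, so φ(22) > 22/3.
n = 23: φ(23) = 22 and 23/3 = 23/3, so φ(23) > 23/3.
n = 24: φ(24) = 8 and 24/3 = 8, so φ(24) ≤ 24/3.
Hence n = 24 is a counterexample.

n = 24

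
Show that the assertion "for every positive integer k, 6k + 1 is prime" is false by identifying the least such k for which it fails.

We need the least positive integer k for which 6k + 1 is not prime.
For k = 1, 2, 3 the conclusion holds.
k = 4: 6k + 1 = 25 = 5 × 5, composite.

k = 4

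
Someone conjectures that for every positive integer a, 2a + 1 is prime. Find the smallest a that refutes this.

a = 4

Check each positive integer a in order until 2a + 1 is not prime.
For a = 1, 2, 3 the conclusion holds.
a = 4: 2a + 1 = 9 = 3 × 3, composite.
Thus a = 4 disproves the claim, and no smaller a works.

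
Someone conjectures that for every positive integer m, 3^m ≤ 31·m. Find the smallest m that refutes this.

We need the least positive integer m for which 3^m > 31·m.
The first 4 eligible values, up to m = 4, all satisfy the conclusion.
m = 5: 3^m = 243 and 31·m = 155, so 243 > 155.
So m = 5 is the smallest counterexample.

m = 5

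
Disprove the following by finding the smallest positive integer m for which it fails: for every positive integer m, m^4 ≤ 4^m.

m = 3

We need the least positive integer m for which m^4 > 4^m.
m = 1: m^4 = 1 and 4^m = 4, so 1 ≤ 4.
m = 2: m^4 = 16 and 4^m = 16, so 16 ≤ 16.
m = 3: m^4 = 81 and 4^m = 64, so 81 > 64.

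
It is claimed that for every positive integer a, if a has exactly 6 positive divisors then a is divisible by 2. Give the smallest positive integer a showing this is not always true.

a = 45

For a = 12, 18, 20, 28, 32, 44 the conclusion holds.
a = 45: τ(45) = 6; 45 mod 2 = 1.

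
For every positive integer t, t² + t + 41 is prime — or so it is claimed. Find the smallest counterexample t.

We need the least positive integer t for which t² + t + 41 is not prime.
The first 39 eligible values, up to t = 39, all satisfy the conclusion.
t = 40: t² + t + 41 = 1681 = 41 × 41, composite.

t = 40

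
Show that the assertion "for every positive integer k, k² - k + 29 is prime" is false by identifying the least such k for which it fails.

k = 3

A counterexample is any positive integer k such that k² - k + 29 is not prime; we check each in order.
For k = 1, 2 the conclusion holds.
k = 3: k² - k + 29 = 35 = 5 × 7, composite.
Thus k = 3 disproves the claim, and no smaller k works.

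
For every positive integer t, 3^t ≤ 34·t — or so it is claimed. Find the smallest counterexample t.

t = 5

For t = 1, 2, 3, 4 the conclusion holds.
t = 5: 3^t = 243 and 34·t = 170, so 243 > 170.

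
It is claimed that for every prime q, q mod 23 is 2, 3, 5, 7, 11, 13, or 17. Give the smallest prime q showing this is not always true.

q = 19

A counterexample is any prime q such that the claim fails; we check each in order.
For q = 2, 3, 5, 7, 11, 13, 17 the conclusion holds.
q = 19: 19 mod 23 = 19 — not in {2, 3, 5, 7, 11, 13, 17}.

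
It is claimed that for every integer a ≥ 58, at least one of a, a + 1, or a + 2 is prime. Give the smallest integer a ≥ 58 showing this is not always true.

Check each integer a ≥ 58 in order until a, a + 1, a + 2 are all composite.
a = 58: 59 is prime.
a = 59: 59 is prime.
a = 60: 61 is prime.
a = 61: 61 is prime.
a = 62: 62 = 2 × 31; 63 = 3 × 21; 64 = 2 × 32 — all composite.
Thus a = 62 disproves the claim, and no smaller a works.

a = 62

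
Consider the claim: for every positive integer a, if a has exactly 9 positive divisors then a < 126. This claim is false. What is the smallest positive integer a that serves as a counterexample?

a = 196

Check each positive integer a in order until a has exactly 9 positive divisors but the claim fails.
a = 36: τ(36) = 9; 36 < 126.
a = 100: τ(100) = 9; 100 < 126.
a = 196: τ(196) = 9; 196 ≥ 126.
Thus a = 196 disproves the claim, and no smaller a works.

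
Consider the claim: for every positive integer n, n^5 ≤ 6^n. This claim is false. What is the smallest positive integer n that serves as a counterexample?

A counterexample is any positive integer n such that n^5 > 6^n; we check each in order.
n = 1: n^5 = 1 and 6^n = 6, so 1 ≤ 6.
n = 2: n^5 = 32 and 6^n = 36, so 32 ≤ 36.
n = 3: n^5 = 243 and 6^n = 216, so 243 > 216.
Hence n = 3 is a counterexample.

n = 3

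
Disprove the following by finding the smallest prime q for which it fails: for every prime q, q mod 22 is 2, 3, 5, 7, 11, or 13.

A counterexample is any prime q such that the claim fails; we check each in order.
The first 6 eligible values, up to q = 13, all satisfy the conclusion.
q = 17: 17 mod 22 = 17 — not in {2, 3, 5, 7, 11, 13}.
Thus q = 17 disproves the claim, and no smaller q works.

q = 17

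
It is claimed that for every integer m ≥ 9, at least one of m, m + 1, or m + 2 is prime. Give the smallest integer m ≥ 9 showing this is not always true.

m = 14

A counterexample is any integer m ≥ 9 such that m, m + 1, m + 2 are all composite; we check each in order.
For m = 9, 10, 11, 12, 13 the conclusion holds.
m = 14: 14 = 2 × 7; 15 = 3 × 5; 16 = 2 × 8 — all composite.
So m = 14 is the smallest counterexample.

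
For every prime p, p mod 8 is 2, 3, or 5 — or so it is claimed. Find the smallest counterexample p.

p = 7

Check each prime p in order until the claim fails.
p = 2: 2 mod 8 = 2.
p = 3: 3 mod 8 = 3.
p = 5: 5 mod 8 = 5.
p = 7: 7 mod 8 = 7 — not in {2, 3, 5}.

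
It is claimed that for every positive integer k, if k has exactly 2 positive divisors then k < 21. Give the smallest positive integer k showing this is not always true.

k = 23

Check each positive integer k in order until k has exactly 2 positive divisors but the claim fails.
For k = 2, 3, 5, 7, 11, 13, 17, 19 the conclusion holds.
k = 23: τ(23) = 2; 23 ≥ 21.
Thus k = 23 disproves the claim, and no smaller k works.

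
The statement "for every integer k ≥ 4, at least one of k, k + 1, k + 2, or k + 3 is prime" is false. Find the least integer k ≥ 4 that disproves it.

For k = 4, 5, 6, 7, …, 21, 22, 23 the conclusion holds.
k = 24: 24 = 2 × 12; 25 = 5 × 5; 26 = 2 × 13; 27 = 3 × 9 — all composite.

k = 24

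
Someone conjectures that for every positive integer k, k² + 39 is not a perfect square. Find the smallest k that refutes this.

For k = 1, 2, 3, 4 the conclusion holds.
k = 5: 5² + 39 = 64 = 8², a perfect square.

k = 5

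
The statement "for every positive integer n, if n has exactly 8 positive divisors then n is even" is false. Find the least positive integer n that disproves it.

We need the least positive integer n for which n has exactly 8 positive divisors but n is odd.
The first 12 eligible values, up to n = 104, all satisfy the conclusion.
n = 105: divisors of 105: 1, 3, 5, 7, 15, 21, 35, 105; 105 is odd.
So n = 105 is the smallest counterexample.

n = 105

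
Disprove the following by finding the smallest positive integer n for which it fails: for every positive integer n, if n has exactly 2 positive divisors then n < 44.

n = 47

We need the least positive integer n for which n has exactly 2 positive divisors but the claim fails.
The first 14 eligible values, up to n = 43, all satisfy the conclusion.
n = 47: τ(47) = 2; 47 ≥ 44.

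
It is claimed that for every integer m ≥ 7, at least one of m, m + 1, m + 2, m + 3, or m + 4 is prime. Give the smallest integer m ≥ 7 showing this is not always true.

For m = 7, 8, 9, 10, …, 21, 22, 23 the conclusion holds.
m = 24: 24 = 2 × 12; 25 = 5 × 5; 26 = 2 × 13; 27 = 3 × 9; 28 = 2 × 14 — all composite.
Hence m = 24 is a counterexample.

m = 24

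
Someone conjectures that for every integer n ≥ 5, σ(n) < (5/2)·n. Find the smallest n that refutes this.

n = 24

Check each integer n ≥ 5 in order until the claim fails.
For n = 5, 6, 7, 8, …, 21, 22, 23 the conclusion holds.
n = 24: σ(24) = 60; 60 ≥ 60.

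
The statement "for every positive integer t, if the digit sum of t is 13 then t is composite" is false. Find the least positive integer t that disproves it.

t = 67

Check each positive integer t in order until the digit sum of t is 13 but t is prime.
t = 49: digit sum 13; 49 is composite.
t = 58: digit sum 13; 58 is composite.
t = 67: digit sum 13; 67 is prime, not composite.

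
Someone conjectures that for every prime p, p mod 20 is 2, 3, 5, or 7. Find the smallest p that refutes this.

For p = 2, 3, 5, 7 the conclusion holds.
p = 11: 11 mod 20 = 11 — not in {2, 3, 5, 7}.

p = 11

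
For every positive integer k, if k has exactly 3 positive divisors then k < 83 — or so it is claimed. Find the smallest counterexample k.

The first 4 eligible values, up to k = 49, all satisfy the conclusion.
k = 121: τ(121) = 3; 121 ≥ 83.

k = 121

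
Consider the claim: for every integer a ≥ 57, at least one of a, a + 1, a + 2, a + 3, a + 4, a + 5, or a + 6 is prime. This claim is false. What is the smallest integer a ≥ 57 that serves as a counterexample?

a = 90

A counterexample is any integer a ≥ 57 such that a, a + 1, a + 2, a + 3, a + 4, a + 5, a + 6 are all composite; we check each in order.
The first 33 eligible values, up to a = 89, all satisfy the conclusion.
a = 90: 90 = 2 × 45; 91 = 7 × 13; 92 = 2 × 46; 93 = 3 × 31; 94 = 2 × 47; 95 = 5 × 19; 96 = 2 × 48 — all composite.
Hence a = 90 is a counterexample.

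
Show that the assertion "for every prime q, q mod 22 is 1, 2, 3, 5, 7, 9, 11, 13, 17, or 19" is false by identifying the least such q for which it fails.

For q = 2, 3, 5, 7, …, 23, 29, 31 the conclusion holds.
q = 37: 37 mod 22 = 15 — not in {1, 2, 3, 5, 7, 9, 11, 13, 17, 19}.

q = 37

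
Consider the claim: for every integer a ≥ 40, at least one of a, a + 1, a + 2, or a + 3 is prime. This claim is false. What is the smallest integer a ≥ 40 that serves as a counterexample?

a = 48

Check each integer a ≥ 40 in order until a, a + 1, a + 2, a + 3 are all composite.
a = 40: 41 is prime.
a = 41: 41 is prime.
a = 42: 43 is prime.
a = 43: 43 is prime.
a = 44: 47 is prime.
a = 45: 47 is prime.
a = 46: 47 is prime.
a = 47: 47 is prime.
a = 48: 48 = 2 × 24; 49 = 7 × 7; 50 = 2 × 25; 51 = 3 × 17 — all composite.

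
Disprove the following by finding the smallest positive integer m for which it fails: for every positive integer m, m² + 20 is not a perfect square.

m = 4

A counterexample is any positive integer m such that m² + 20 is a perfect square; we check each in order.
m = 1: 1² + 20 = 21, not a perfect square.
m = 2: 2² + 20 = 24, not a perfect square.
m = 3: 3² + 20 = 29, not a perfect square.
m = 4: 4² + 20 = 36 = 6², a perfect square.
Hence m = 4 is a counterexample.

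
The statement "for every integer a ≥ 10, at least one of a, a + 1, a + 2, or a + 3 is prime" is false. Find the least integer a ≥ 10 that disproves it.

A counterexample is any integer a ≥ 10 such that a, a + 1, a + 2, a + 3 are all composite; we check each in order.
For a = 10, 11, 12, 13, …, 21, 22, 23 the conclusion holds.
a = 24: 24 = 2 × 12; 25 = 5 × 5; 26 = 2 × 13; 27 = 3 × 9 — all composite.

a = 24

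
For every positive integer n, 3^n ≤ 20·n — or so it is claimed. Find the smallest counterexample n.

n = 4

n = 1: 3^n = 3 and 20·n = 20, so 3 ≤ 20.
n = 2: 3^n = 9 and 20·n = 40, so 9 ≤ 40.
n = 3: 3^n = 27 and 20·n = 60, so 27 ≤ 60.
n = 4: 3^n = 81 and 20·n = 80, so 81 > 80.
Thus n = 4 disproves the claim, and no smaller n works.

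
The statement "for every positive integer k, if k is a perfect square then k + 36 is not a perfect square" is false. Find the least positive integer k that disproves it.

k = 1: 1 + 36 = 37, not a perfect square.
k = 4: 4 + 36 = 40, not a perfect square.
k = 9: 9 + 36 = 45, not a perfect square.
k = 16: 16 + 36 = 52, not a perfect square.
k = 25: 25 + 36 = 61, not a perfect square.
k = 36: 36 + 36 = 72, not a perfect square.
k = 49: 49 + 36 = 85, not a perfect square.
k = 64: 64 = 8² and 64 + 36 = 100 = 10².

k = 64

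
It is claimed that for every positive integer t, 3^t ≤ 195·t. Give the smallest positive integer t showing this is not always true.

Check each positive integer t in order until 3^t > 195·t.
The first 6 eligible values, up to t = 6, all satisfy the conclusion.
t = 7: 3^t = 2187 and 195·t = 1365, so 2187 > 1365.
Thus t = 7 disproves the claim, and no smaller t works.

t = 7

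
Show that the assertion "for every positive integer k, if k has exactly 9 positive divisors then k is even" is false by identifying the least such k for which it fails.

We need the least positive integer k for which k has exactly 9 positive divisors but k is odd.
k = 36: divisors of 36: 9 divisors; 36 is even.
k = 100: divisors of 100: 9 divisors; 100 is even.
k = 196: divisors of 196: 9 divisors; 196 is even.
k = 225: divisors of 225: 9 divisors; 225 is odd.

k = 225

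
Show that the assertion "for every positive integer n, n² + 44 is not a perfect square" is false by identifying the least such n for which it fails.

The first 9 eligible values, up to n = 9, all satisfy the conclusion.
n = 10: 10² + 44 = 144 = 12², a perfect square.

n = 10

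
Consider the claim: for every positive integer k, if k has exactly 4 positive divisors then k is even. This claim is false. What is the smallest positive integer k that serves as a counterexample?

k = 15

We need the least positive integer k for which k has exactly 4 positive divisors but k is odd.
The first 4 eligible values, up to k = 14, all satisfy the conclusion.
k = 15: divisors of 15: 1, 3, 5, 15; 15 is odd.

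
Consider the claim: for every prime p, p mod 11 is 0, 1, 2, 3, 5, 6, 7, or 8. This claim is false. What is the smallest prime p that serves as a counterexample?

We need the least prime p for which the claim fails.
For p = 2, 3, 5, 7, 11, 13, 17, 19, 23, 29 the conclusion holds.
p = 31: 31 mod 11 = 9 — not in {0, 1, 2, 3, 5, 6, 7, 8}.

p = 31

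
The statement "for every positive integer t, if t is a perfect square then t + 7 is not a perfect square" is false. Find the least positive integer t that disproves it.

t = 9

Check each positive integer t in order until t is a perfect square but t + 7 is a perfect square.
For t = 1, 4 the conclusion holds.
t = 9: 9 = 3² and 9 + 7 = 16 = 4².
So t = 9 is the smallest counterexample.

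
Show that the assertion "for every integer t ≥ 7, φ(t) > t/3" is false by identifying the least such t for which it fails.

t = 12

t = 7: φ(7) = 6 and 7/3 = 7/3, so φ(7) > 7/3.
t = 8: φ(8) = 4 and 8/3 = 8/3, so φ(8) > 8/3.
t = 9: φ(9) = 6 and 9/3 = 3, so φ(9) > 9/3.
t = 10: φ(10) = 4 and 10/3 = 10/3, so φ(10) > 10/3.
t = 11: φ(11) = 10 and 11/3 = 11/3, so φ(11) > 11/3.
t = 12: φ(12) = 4 and 12/3 = 4, so φ(12) ≤ 12/3.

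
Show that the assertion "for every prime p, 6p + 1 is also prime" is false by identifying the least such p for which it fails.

p = 19

The first 7 eligible values, up to p = 17, all satisfy the conclusion.
p = 19: 6p + 1 = 115 = 5 × 23, not prime.
So p = 19 is the smallest counterexample.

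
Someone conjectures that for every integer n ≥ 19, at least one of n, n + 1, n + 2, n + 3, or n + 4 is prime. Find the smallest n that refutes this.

n = 24

We need the least integer n ≥ 19 for which n, n + 1, n + 2, n + 3, n + 4 are all composite.
The first 5 eligible values, up to n = 23, all satisfy the conclusion.
n = 24: 24 = 2 × 12; 25 = 5 × 5; 26 = 2 × 13; 27 = 3 × 9; 28 = 2 × 14 — all composite.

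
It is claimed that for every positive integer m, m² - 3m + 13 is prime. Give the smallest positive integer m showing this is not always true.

For m = 1, 2, 3, 4, …, 9, 10, 11 the conclusion holds.
m = 12: m² - 3m + 13 = 121 = 11 × 11, composite.

m = 12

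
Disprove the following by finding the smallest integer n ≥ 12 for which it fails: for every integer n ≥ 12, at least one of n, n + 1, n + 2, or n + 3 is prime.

n = 24

We need the least integer n ≥ 12 for which n, n + 1, n + 2, n + 3 are all composite.
For n = 12, 13, 14, 15, …, 21, 22, 23 the conclusion holds.
n = 24: 24 = 2 × 12; 25 = 5 × 5; 26 = 2 × 13; 27 = 3 × 9 — all composite.
So n = 24 is the smallest counterexample.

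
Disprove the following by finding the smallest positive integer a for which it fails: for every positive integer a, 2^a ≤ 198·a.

a = 12

Check each positive integer a in order until 2^a > 198·a.
The first 11 eligible values, up to a = 11, all satisfy the conclusion.
a = 12: 2^a = 4096 and 198·a = 2376, so 4096 > 2376.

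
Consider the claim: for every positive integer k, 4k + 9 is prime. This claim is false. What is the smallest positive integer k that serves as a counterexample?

k = 1: 4k + 9 = 13, prime.
k = 2: 4k + 9 = 17, prime.
k = 3: 4k + 9 = 21 = 3 × 7, composite.

k = 3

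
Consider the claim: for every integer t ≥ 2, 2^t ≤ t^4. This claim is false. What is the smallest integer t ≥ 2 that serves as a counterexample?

A counterexample is any integer t ≥ 2 such that 2^t > t^4; we check each in order.
For t = 2, 3, 4, 5, …, 14, 15, 16 the conclusion holds.
t = 17: 2^t = 131072 and t^4 = 83521, so 131072 > 83521.
So t = 17 is the smallest counterexample.

t = 17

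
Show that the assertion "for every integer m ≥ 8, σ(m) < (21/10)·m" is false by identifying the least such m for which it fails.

m = 12

We need the least integer m ≥ 8 for which the claim fails.
For m = 8, 9, 10, 11 the conclusion holds.
m = 12: σ(12) = 28; 28 ≥ 126/5.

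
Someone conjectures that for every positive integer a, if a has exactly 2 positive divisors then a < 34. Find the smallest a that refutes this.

a = 37

We need the least positive integer a for which a has exactly 2 positive divisors but the claim fails.
The first 11 eligible values, up to a = 31, all satisfy the conclusion.
a = 37: τ(37) = 2; 37 ≥ 34.
So a = 37 is the smallest counterexample.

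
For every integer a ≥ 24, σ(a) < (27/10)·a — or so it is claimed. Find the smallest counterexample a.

a = 60

For a = 24, 25, 26, 27, …, 57, 58, 59 the conclusion holds.
a = 60: σ(60) = 168; 168 ≥ 162.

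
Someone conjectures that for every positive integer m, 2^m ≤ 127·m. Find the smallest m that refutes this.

m = 11

For m = 1, 2, 3, 4, 5, 6, 7, 8, 9, 10 the conclusion holds.
m = 11: 2^m = 2048 and 127·m = 1397, so 2048 > 1397.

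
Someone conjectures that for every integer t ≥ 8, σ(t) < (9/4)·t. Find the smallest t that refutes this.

We need the least integer t ≥ 8 for which the claim fails.
t = 8: σ(8) = 15; 15 < 18.
t = 9: σ(9) = 13; 13 < 81/4.
t = 10: σ(10) = 18; 18 < 45/2.
t = 11: σ(11) = 12; 12 < 99/4.
t = 12: σ(12) = 28; 28 ≥ 27.

t = 12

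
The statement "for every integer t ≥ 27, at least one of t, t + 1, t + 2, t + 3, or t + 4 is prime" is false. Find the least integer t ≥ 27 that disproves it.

We need the least integer t ≥ 27 for which t, t + 1, t + 2, t + 3, t + 4 are all composite.
The first 5 eligible values, up to t = 31, all satisfy the conclusion.
t = 32: 32 = 2 × 16; 33 = 3 × 11; 34 = 2 × 17; 35 = 5 × 7; 36 = 2 × 18 — all composite.

t = 32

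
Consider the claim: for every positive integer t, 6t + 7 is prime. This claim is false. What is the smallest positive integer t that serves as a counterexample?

We need the least positive integer t for which 6t + 7 is not prime.
For t = 1, 2 the conclusion holds.
t = 3: 6t + 7 = 25 = 5 × 5, composite.

t = 3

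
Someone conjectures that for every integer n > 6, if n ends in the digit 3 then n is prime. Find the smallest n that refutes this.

n = 33

We need the least integer n > 6 for which n ends in the digit 3 but n is not prime.
For n = 13, 23 the conclusion holds.
n = 33: 33 ends in 3; 33 = 3 × 11, composite.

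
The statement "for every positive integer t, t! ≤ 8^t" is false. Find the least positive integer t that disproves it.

t = 20

We need the least positive integer t for which t! > 8^t.
For t = 1, 2, 3, 4, …, 17, 18, 19 the conclusion holds.
t = 20: t! = 2432902008176640000 and 8^t = 1152921504606846976, so 2432902008176640000 > 1152921504606846976.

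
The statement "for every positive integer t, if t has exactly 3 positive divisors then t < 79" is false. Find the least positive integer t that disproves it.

A counterexample is any positive integer t such that t has exactly 3 positive divisors but the claim fails; we check each in order.
The first 4 eligible values, up to t = 49, all satisfy the conclusion.
t = 121: τ(121) = 3; 121 ≥ 79.
So t = 121 is the smallest counterexample.

t = 121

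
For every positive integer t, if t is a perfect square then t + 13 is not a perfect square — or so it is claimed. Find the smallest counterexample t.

t = 36

Check each positive integer t in order until t is a perfect square but t + 13 is a perfect square.
The first 5 eligible values, up to t = 25, all satisfy the conclusion.
t = 36: 36 = 6² and 36 + 13 = 49 = 7².
Hence t = 36 is a counterexample.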